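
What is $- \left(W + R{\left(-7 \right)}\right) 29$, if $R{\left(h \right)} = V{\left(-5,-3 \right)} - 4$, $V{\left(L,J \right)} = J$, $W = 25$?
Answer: $-522$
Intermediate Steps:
$R{\left(h \right)} = -7$ ($R{\left(h \right)} = -3 - 4 = -7$)
$- \left(W + R{\left(-7 \right)}\right) 29 = - \left(25 - 7\right) 29 = - 18 \cdot 29 = \left(-1\right) 522 = -522$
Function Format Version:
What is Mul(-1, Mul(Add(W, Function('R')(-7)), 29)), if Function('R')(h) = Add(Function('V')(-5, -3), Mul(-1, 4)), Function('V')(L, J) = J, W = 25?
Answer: -522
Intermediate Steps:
Function('R')(h) = -7 (Function('R')(h) = Add(-3, Mul(-1, 4)) = Add(-3, -4) = -7)
Mul(-1, Mul(Add(W, Function('R')(-7)), 29)) = Mul(-1, Mul(Add(25, -7), 29)) = Mul(-1, Mul(18, 29)) = Mul(-1, 522) = -522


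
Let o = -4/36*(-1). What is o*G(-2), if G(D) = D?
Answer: -2/9 ≈ -0.22222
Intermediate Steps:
o = ⅑ (o = -4*1/36*(-1) = -⅑*(-1) = ⅑ ≈ 0.11111)
o*G(-2) = (⅑)*(-2) = -2/9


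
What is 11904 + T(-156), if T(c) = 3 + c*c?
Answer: 36243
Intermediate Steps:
T(c) = 3 + c²
11904 + T(-156) = 11904 + (3 + (-156)²) = 11904 + (3 + 24336) = 11904 + 24339 = 36243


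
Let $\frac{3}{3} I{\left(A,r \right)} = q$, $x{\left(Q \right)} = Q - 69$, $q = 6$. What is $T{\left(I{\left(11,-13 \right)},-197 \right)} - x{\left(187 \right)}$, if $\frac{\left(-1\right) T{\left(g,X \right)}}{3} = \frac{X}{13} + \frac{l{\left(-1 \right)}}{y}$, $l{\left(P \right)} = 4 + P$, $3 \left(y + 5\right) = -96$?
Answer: $- \frac{34774}{481} \approx -72.295$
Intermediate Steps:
$y = -37$ ($y = -5 + \frac{1}{3} \left(-96\right) = -5 - 32 = -37$)
$x{\left(Q \right)} = -69 + Q$
$I{\left(A,r \right)} = 6$
$T{\left(g,X \right)} = \frac{9}{37} - \frac{3 X}{13}$ ($T{\left(g,X \right)} = - 3 \left(\frac{X}{13} + \frac{4 - 1}{-37}\right) = - 3 \left(X \frac{1}{13} + 3 \left(- \frac{1}{37}\right)\right) = - 3 \left(\frac{X}{13} - \frac{3}{37}\right) = - 3 \left(- \frac{3}{37} + \frac{X}{13}\right) = \frac{9}{37} - \frac{3 X}{13}$)
$T{\left(I{\left(11,-13 \right)},-197 \right)} - x{\left(187 \right)} = \left(\frac{9}{37} - - \frac{591}{13}\right) - \left(-69 + 187\right) = \left(\frac{9}{37} + \frac{591}{13}\right) - 118 = \frac{21984}{481} - 118 = - \frac{34774}{481}$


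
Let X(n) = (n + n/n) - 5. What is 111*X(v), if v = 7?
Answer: 333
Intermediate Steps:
X(n) = -4 + n (X(n) = (n + 1) - 5 = (1 + n) - 5 = -4 + n)
111*X(v) = 111*(-4 + 7) = 111*3 = 333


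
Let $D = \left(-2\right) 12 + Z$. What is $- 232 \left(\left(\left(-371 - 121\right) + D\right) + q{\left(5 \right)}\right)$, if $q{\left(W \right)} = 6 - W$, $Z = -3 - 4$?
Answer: $121104$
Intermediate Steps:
$Z = -7$
$D = -31$ ($D = \left(-2\right) 12 - 7 = -24 - 7 = -31$)
$- 232 \left(\left(\left(-371 - 121\right) + D\right) + q{\left(5 \right)}\right) = - 232 \left(\left(\left(-371 - 121\right) - 31\right) + \left(6 - 5\right)\right) = - 232 \left(\left(-492 - 31\right) + \left(6 - 5\right)\right) = - 232 \left(-523 + 1\right) = \left(-232\right) \left(-522\right) = 121104$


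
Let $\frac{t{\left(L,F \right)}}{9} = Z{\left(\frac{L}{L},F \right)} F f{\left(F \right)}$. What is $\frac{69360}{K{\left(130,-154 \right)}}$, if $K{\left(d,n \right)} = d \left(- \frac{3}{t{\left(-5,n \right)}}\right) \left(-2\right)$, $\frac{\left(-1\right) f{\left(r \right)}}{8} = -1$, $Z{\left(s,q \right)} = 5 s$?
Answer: $- \frac{64088640}{13} \approx -4.9299 \cdot 10^{6}$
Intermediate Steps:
$f{\left(r \right)} = 8$ ($f{\left(r \right)} = \left(-8\right) \left(-1\right) = 8$)
$t{\left(L,F \right)} = 360 F$ ($t{\left(L,F \right)} = 9 \cdot 5 \frac{L}{L} F 8 = 9 \cdot 5 \cdot 1 F 8 = 9 \cdot 5 F 8 = 9 \cdot 40 F = 360 F$)
$K{\left(d,n \right)} = \frac{d}{60 n}$ ($K{\left(d,n \right)} = d \left(- \frac{3}{360 n}\right) \left(-2\right) = d \left(- 3 \frac{1}{360 n}\right) \left(-2\right) = d \left(- \frac{1}{120 n}\right) \left(-2\right) = - \frac{d}{120 n} \left(-2\right) = \frac{d}{60 n}$)
$\frac{69360}{K{\left(130,-154 \right)}} = \frac{69360}{\frac{1}{60} \cdot 130 \frac{1}{-154}} = \frac{69360}{\frac{1}{60} \cdot 130 \left(- \frac{1}{154}\right)} = \frac{69360}{- \frac{13}{924}} = 69360 \left(- \frac{924}{13}\right) = - \frac{64088640}{13}$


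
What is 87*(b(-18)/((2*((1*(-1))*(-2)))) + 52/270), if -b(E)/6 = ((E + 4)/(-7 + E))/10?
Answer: 21257/2250 ≈ 9.4476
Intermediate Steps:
b(E) = -3*(4 + E)/(5*(-7 + E)) (b(E) = -6*(E + 4)/(-7 + E)/10 = -6*(4 + E)/(-7 + E)/10 = -3*(4 + E)/(5*(-7 + E)))
87*(b(-18)/((2*((1*(-1))*(-2)))) + 52/270) = 87*((3*(-4 - 1*(-18))/(5*(-7 - 18)))/((2*((1*(-1))*(-2)))) + 52/270) = 87*(((⅗)*(-4 + 18)/(-25))/((2*(-1*(-2)))) + 52*(1/270)) = 87*(((⅗)*(-1/25)*14)/((2*2)) + 26/135) = 87*(-42/125/4 + 26/135) = 87*(-42/125*¼ + 26/135) = 87*(-21/250 + 26/135) = 87*(733/6750) = 21257/2250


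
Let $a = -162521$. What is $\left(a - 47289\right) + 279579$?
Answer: $69769$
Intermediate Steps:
$\left(a - 47289\right) + 279579 = \left(-162521 - 47289\right) + 279579 = -209810 + 279579 = 69769$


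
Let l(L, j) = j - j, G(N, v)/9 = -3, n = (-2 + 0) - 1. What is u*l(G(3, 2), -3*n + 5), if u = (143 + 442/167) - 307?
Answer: 0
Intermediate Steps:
n = -3 (n = -2 - 1 = -3)
G(N, v) = -27 (G(N, v) = 9*(-3) = -27)
l(L, j) = 0
u = -26946/167 (u = (143 + 442*(1/167)) - 307 = (143 + 442/167) - 307 = 24323/167 - 307 = -26946/167 ≈ -161.35)
u*l(G(3, 2), -3*n + 5) = -26946/167*0 = 0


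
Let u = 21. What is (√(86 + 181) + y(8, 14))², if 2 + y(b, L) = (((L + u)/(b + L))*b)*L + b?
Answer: 4136983/121 + 4052*√267/11 ≈ 40209.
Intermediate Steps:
y(b, L) = -2 + b + L*b*(21 + L)/(L + b) (y(b, L) = -2 + ((((L + 21)/(b + L))*b)*L + b) = -2 + ((((21 + L)/(L + b))*b)*L + b) = -2 + ((b*(21 + L)/(L + b))*L + b) = -2 + (L*b*(21 + L)/(L + b) + b) = -2 + (b + L*b*(21 + L)/(L + b)) = -2 + b + L*b*(21 + L)/(L + b))
(√(86 + 181) + y(8, 14))² = (√(86 + 181) + (8² - 2*14 - 2*8 + 8*14² + 22*14*8)/(14 + 8))² = (√267 + (64 - 28 - 16 + 8*196 + 2464)/22)² = (√267 + (64 - 28 - 16 + 1568 + 2464)/22)² = (√267 + (1/22)*4052)² = (√267 + 2026/11)² = (2026/11 + √267)²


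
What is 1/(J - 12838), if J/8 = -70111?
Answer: -1/573726 ≈ -1.7430e-6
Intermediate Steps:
J = -560888 (J = 8*(-70111) = -560888)
1/(J - 12838) = 1/(-560888 - 12838) = 1/(-573726) = -1/573726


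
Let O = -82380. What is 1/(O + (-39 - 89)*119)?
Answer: -1/97612 ≈ -1.0245e-5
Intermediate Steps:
1/(O + (-39 - 89)*119) = 1/(-82380 + (-39 - 89)*119) = 1/(-82380 - 128*119) = 1/(-82380 - 15232) = 1/(-97612) = -1/97612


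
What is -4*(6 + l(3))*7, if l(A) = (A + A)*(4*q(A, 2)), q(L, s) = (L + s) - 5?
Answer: -168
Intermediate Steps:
q(L, s) = -5 + L + s
l(A) = 2*A*(-12 + 4*A) (l(A) = (A + A)*(4*(-5 + A + 2)) = (2*A)*(4*(-3 + A)) = (2*A)*(-12 + 4*A) = 2*A*(-12 + 4*A))
-4*(6 + l(3))*7 = -4*(6 + 8*3*(-3 + 3))*7 = -4*(6 + 8*3*0)*7 = -4*(6 + 0)*7 = -4*6*7 = -24*7 = -168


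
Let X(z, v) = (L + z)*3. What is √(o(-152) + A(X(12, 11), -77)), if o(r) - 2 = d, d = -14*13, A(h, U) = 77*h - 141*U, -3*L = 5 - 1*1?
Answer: √13141 ≈ 114.63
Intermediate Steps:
L = -4/3 (L = -(5 - 1*1)/3 = -(5 - 1)/3 = -⅓*4 = -4/3 ≈ -1.3333)
X(z, v) = -4 + 3*z (X(z, v) = (-4/3 + z)*3 = -4 + 3*z)
A(h, U) = -141*U + 77*h
d = -182
o(r) = -180 (o(r) = 2 - 182 = -180)
√(o(-152) + A(X(12, 11), -77)) = √(-180 + (-141*(-77) + 77*(-4 + 3*12))) = √(-180 + (10857 + 77*(-4 + 36))) = √(-180 + (10857 + 77*32)) = √(-180 + (10857 + 2464)) = √(-180 + 13321) = √13141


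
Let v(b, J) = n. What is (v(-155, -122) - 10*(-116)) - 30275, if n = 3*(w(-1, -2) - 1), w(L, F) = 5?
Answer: -29103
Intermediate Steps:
n = 12 (n = 3*(5 - 1) = 3*4 = 12)
v(b, J) = 12
(v(-155, -122) - 10*(-116)) - 30275 = (12 - 10*(-116)) - 30275 = (12 + 1160) - 30275 = 1172 - 30275 = -29103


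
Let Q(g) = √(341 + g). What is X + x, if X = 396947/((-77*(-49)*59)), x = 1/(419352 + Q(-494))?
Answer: 2115322566667171/1186266632284503 - I*√17/58618700019 ≈ 1.7832 - 7.0338e-11*I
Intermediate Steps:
x = 1/(419352 + 3*I*√17) (x = 1/(419352 + √(341 - 494)) = 1/(419352 + √(-153)) = 1/(419352 + 3*I*√17) ≈ 2.3846e-6 - 7.0e-11*I)
X = 396947/222607 (X = 396947/((3773*59)) = 396947/222607 ≈ 1.7832)
X + x = 396947/222607 + (139784/58618700019 - I*√17/58618700019) = 2115322566667171/1186266632284503 - I*√17/58618700019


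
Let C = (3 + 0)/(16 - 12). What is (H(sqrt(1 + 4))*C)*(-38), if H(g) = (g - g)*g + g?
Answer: -57*sqrt(5)/2 ≈ -63.728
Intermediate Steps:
H(g) = g (H(g) = 0*g + g = 0 + g = g)
C = 3/4 ≈ 0.75000
(H(sqrt(1 + 4))*C)*(-38) = (sqrt(1 + 4)*(3/4))*(-38) = (sqrt(5)*(3/4))*(-38) = (3*sqrt(5)/4)*(-38) = -57*sqrt(5)/2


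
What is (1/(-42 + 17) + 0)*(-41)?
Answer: 41/25 ≈ 1.6400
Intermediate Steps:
(1/(-42 + 17) + 0)*(-41) = (1/(-25) + 0)*(-41) = (-1/25 + 0)*(-41) = -1/25*(-41) = 41/25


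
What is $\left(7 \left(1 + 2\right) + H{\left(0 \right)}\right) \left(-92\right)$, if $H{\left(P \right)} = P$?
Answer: $-1932$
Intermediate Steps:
$\left(7 \left(1 + 2\right) + H{\left(0 \right)}\right) \left(-92\right) = \left(7 \left(1 + 2\right) + 0\right) \left(-92\right) = \left(7 \cdot 3 + 0\right) \left(-92\right) = \left(21 + 0\right) \left(-92\right) = 21 \left(-92\right) = -1932$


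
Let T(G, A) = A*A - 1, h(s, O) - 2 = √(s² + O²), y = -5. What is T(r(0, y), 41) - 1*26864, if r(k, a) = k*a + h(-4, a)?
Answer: -25184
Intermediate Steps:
h(s, O) = 2 + √(O² + s²) (h(s, O) = 2 + √(s² + O²) = 2 + √(O² + s²))
r(k, a) = 2 + √(16 + a²) + a*k (r(k, a) = k*a + (2 + √(a² + (-4)²)) = a*k + (2 + √(a² + 16)) = a*k + (2 + √(16 + a²)) = 2 + √(16 + a²) + a*k)
T(G, A) = -1 + A² (T(G, A) = A² - 1 = -1 + A²)
T(r(0, y), 41) - 1*26864 = (-1 + 41²) - 1*26864 = (-1 + 1681) - 26864 = 1680 - 26864 = -25184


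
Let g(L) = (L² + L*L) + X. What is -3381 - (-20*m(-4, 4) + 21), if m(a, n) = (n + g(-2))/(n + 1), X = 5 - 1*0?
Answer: -3334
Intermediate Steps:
X = 5 (X = 5 + 0 = 5)
g(L) = 5 + 2*L² (g(L) = (L² + L*L) + 5 = (L² + L²) + 5 = 2*L² + 5 = 5 + 2*L²)
m(a, n) = (13 + n)/(1 + n) (m(a, n) = (n + (5 + 2*(-2)²))/(n + 1) = (n + (5 + 2*4))/(1 + n) = (n + (5 + 8))/(1 + n) = (n + 13)/(1 + n) = (13 + n)/(1 + n))
-3381 - (-20*m(-4, 4) + 21) = -3381 - (-20*(13 + 4)/(1 + 4) + 21) = -3381 - (-20*17/5 + 21) = -3381 - (-68 + 21) = -3381 - 1*(-47) = -3381 + 47 = -3334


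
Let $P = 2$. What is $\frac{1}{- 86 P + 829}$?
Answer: $\frac{1}{657} \approx 0.0015221$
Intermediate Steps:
$\frac{1}{- 86 P + 829} = \frac{1}{\left(-86\right) 2 + 829} = \frac{1}{-172 + 829} = \frac{1}{657}$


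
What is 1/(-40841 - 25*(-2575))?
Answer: 1/23534 ≈ 4.2492e-5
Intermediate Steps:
1/(-40841 - 25*(-2575)) = 1/(-40841 + 64375) = 1/23534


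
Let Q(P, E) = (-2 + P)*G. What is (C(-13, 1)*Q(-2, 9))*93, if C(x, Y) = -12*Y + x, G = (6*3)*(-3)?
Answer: -502200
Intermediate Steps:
G = -54 (G = 18*(-3) = -54)
C(x, Y) = x - 12*Y
Q(P, E) = 108 - 54*P (Q(P, E) = (-2 + P)*(-54) = 108 - 54*P)
(C(-13, 1)*Q(-2, 9))*93 = ((-13 - 12*1)*(108 - 54*(-2)))*93 = ((-13 - 12)*(108 + 108))*93 = -25*216*93 = -5400*93 = -502200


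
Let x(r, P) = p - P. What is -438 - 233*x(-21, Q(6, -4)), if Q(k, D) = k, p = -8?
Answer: 2824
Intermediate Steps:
x(r, P) = -8 - P
-438 - 233*x(-21, Q(6, -4)) = -438 - 233*(-8 - 1*6) = -438 - 233*(-8 - 6) = -438 - 233*(-14) = -438 + 3262 = 2824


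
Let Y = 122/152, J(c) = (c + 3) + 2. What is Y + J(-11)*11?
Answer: -4955/76 ≈ -65.197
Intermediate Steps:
J(c) = 5 + c (J(c) = (3 + c) + 2 = 5 + c)
Y = 61/76 (Y = 122*(1/152) = 61/76 ≈ 0.80263)
Y + J(-11)*11 = 61/76 + (5 - 11)*11 = 61/76 - 6*11 = 61/76 - 66 = -4955/76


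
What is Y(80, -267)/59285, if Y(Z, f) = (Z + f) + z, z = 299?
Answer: 112/59285 ≈ 0.0018892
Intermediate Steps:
Y(Z, f) = 299 + Z + f (Y(Z, f) = (Z + f) + 299 = 299 + Z + f)
Y(80, -267)/59285 = (299 + 80 - 267)/59285 = 112*(1/59285) = 112/59285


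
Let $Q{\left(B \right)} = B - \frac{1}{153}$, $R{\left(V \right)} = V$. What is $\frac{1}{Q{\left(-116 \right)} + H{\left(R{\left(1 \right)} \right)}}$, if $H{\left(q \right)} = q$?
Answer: $- \frac{153}{17596} \approx -0.0086952$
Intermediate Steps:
$Q{\left(B \right)} = - \frac{1}{153} + B$ ($Q{\left(B \right)} = B - \frac{1}{153} = - \frac{1}{153} + B$)
$\frac{1}{Q{\left(-116 \right)} + H{\left(R{\left(1 \right)} \right)}} = \frac{1}{\left(- \frac{1}{153} - 116\right) + 1} = \frac{1}{- \frac{17749}{153} + 1} = \frac{1}{- \frac{17596}{153}} = - \frac{153}{17596}$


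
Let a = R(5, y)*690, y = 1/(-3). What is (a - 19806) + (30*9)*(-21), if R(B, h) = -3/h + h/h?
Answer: -18576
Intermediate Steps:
y = -⅓ ≈ -0.33333
R(B, h) = 1 - 3/h (R(B, h) = -3/h + 1 = 1 - 3/h)
a = 6900 (a = ((-3 - ⅓)/(-⅓))*690 = -3*(-10/3)*690 = 10*690 = 6900)
(a - 19806) + (30*9)*(-21) = (6900 - 19806) + (30*9)*(-21) = -12906 + 270*(-21) = -12906 - 5670 = -18576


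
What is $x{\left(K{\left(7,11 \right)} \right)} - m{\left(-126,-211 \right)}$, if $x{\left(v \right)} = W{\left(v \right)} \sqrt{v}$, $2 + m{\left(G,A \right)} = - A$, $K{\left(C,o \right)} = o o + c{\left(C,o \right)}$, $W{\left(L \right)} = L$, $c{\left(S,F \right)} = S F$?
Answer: $-209 + 594 \sqrt{22} \approx 2577.1$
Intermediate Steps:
$c{\left(S,F \right)} = F S$
$K{\left(C,o \right)} = o^{2} + C o$ ($K{\left(C,o \right)} = o o + o C = o^{2} + C o$)
$m{\left(G,A \right)} = -2 - A$
$x{\left(v \right)} = v^{\frac{3}{2}}$ ($x{\left(v \right)} = v \sqrt{v} = v^{\frac{3}{2}}$)
$x{\left(K{\left(7,11 \right)} \right)} - m{\left(-126,-211 \right)} = \left(11 \left(7 + 11\right)\right)^{\frac{3}{2}} - \left(-2 - -211\right) = \left(11 \cdot 18\right)^{\frac{3}{2}} - \left(-2 + 211\right) = 198^{\frac{3}{2}} - 209 = 594 \sqrt{22} - 209 = -209 + 594 \sqrt{22}$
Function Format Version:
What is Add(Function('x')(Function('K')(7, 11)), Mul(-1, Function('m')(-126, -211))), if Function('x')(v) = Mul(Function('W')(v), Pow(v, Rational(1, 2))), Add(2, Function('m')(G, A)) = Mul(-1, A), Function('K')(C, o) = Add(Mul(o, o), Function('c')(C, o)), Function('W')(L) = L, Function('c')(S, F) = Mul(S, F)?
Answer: Add(-209, Mul(594, Pow(22, Rational(1, 2)))) ≈ 2577.1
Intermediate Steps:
Function('c')(S, F) = Mul(F, S)
Function('K')(C, o) = Add(Pow(o, 2), Mul(C, o)) (Function('K')(C, o) = Add(Mul(o, o), Mul(o, C)) = Add(Pow(o, 2), Mul(C, o)))
Function('m')(G, A) = Add(-2, Mul(-1, A))
Function('x')(v) = Pow(v, Rational(3, 2)) (Function('x')(v) = Mul(v, Pow(v, Rational(1, 2))) = Pow(v, Rational(3, 2)))
Add(Function('x')(Function('K')(7, 11)), Mul(-1, Function('m')(-126, -211))) = Add(Pow(Mul(11, Add(7, 11)), Rational(3, 2)), Mul(-1, Add(-2, Mul(-1, -211)))) = Add(Pow(Mul(11, 18), Rational(3, 2)), Mul(-1, Add(-2, 211))) = Add(Pow(198, Rational(3, 2)), Mul(-1, 209)) = Add(Mul(594, Pow(22, Rational(1, 2))), -209) = Add(-209, Mul(594, Pow(22, Rational(1, 2))))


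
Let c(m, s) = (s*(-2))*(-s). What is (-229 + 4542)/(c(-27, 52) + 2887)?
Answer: 4313/8295 ≈ 0.51995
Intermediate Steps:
c(m, s) = 2*s² (c(m, s) = (-2*s)*(-s) = 2*s²)
(-229 + 4542)/(c(-27, 52) + 2887) = (-229 + 4542)/(2*52² + 2887) = 4313/(2*2704 + 2887) = 4313/(5408 + 2887) = 4313/8295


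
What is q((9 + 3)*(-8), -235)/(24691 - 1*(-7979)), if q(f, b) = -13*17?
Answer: -221/32670 ≈ -0.0067646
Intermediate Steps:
q(f, b) = -221
q((9 + 3)*(-8), -235)/(24691 - 1*(-7979)) = -221/(24691 - 1*(-7979)) = -221/(24691 + 7979) = -221/32670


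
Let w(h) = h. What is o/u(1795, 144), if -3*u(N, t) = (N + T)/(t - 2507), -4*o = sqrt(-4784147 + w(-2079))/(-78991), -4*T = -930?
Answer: 7089*I*sqrt(4786226)/640617010 ≈ 0.024209*I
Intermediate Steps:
T = 465/2 (T = -1/4*(-930) = 465/2 ≈ 232.50)
o = I*sqrt(4786226)/315964 (o = -sqrt(-4784147 - 2079)/(4*(-78991)) = -sqrt(-4786226)*(-1)/(4*78991) = -I*sqrt(4786226)*(-1)/(4*78991) = -(-1)*I*sqrt(4786226)/315964 = I*sqrt(4786226)/315964 ≈ 0.006924*I)
u(N, t) = -(465/2 + N)/(3*(-2507 + t)) (u(N, t) = -(N + 465/2)/(3*(t - 2507)) = -(465/2 + N)/(3*(-2507 + t)))
o/u(1795, 144) = (I*sqrt(4786226)/315964)/(((-465 - 2*1795)/(6*(-2507 + 144)))) = (I*sqrt(4786226)/315964)/(((1/6)*(-465 - 3590)/(-2363))) = (I*sqrt(4786226)/315964)/(((1/6)*(-1/2363)*(-4055))) = (I*sqrt(4786226)/315964)/(4055/14178) = (I*sqrt(4786226)/315964)*(14178/4055) = 7089*I*sqrt(4786226)/640617010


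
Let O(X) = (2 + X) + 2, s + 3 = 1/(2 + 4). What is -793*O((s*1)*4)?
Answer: 17446/3 ≈ 5815.3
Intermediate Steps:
s = -17/6 (s = -3 + 1/(2 + 4) = -3 + 1/6 = -17/6 ≈ -2.8333)
O(X) = 4 + X
-793*O((s*1)*4) = -793*(4 - 17/6*1*4) = -793*(4 - 17/6*4) = -793*(4 - 34/3) = -793*(-22/3) = 17446/3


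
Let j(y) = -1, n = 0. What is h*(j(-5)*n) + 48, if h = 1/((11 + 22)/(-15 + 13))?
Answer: 48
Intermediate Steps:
h = -2/33 (h = 1/(33/(-2)) = 1/(33*(-½)) = 1/(-33/2) = -2/33 ≈ -0.060606)
h*(j(-5)*n) + 48 = -(-2)*0/33 + 48 = -2/33*0 + 48 = 0 + 48 = 48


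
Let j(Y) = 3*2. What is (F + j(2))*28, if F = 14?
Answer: 560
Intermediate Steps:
j(Y) = 6
(F + j(2))*28 = (14 + 6)*28 = 20*28 = 560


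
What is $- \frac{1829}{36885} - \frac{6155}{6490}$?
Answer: $- \frac{47779477}{47876730} \approx -0.99797$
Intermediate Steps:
$- \frac{1829}{36885} - \frac{6155}{6490} = \left(-1829\right) \frac{1}{36885} - \frac{1231}{1298} = - \frac{1829}{36885} - \frac{1231}{1298} = - \frac{47779477}{47876730}$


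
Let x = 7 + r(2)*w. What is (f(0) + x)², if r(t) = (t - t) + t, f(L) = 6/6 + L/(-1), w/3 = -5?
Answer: 484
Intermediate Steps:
w = -15 (w = 3*(-5) = -15)
f(L) = 1 - L (f(L) = 6*(⅙) + L*(-1) = 1 - L)
r(t) = t (r(t) = 0 + t = t)
x = -23 (x = 7 + 2*(-15) = 7 - 30 = -23)
(f(0) + x)² = ((1 - 1*0) - 23)² = ((1 + 0) - 23)² = (1 - 23)² = (-22)² = 484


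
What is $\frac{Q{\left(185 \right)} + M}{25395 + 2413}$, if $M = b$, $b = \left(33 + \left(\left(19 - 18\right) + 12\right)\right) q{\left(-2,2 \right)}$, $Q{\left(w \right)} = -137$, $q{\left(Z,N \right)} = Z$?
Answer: $- \frac{229}{27808} \approx -0.008235$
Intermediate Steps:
$b = -92$ ($b = \left(33 + \left(\left(19 - 18\right) + 12\right)\right) \left(-2\right) = \left(33 + \left(1 + 12\right)\right) \left(-2\right) = \left(33 + 13\right) \left(-2\right) = 46 \left(-2\right) = -92$)
$M = -92$
$\frac{Q{\left(185 \right)} + M}{25395 + 2413} = \frac{-137 - 92}{25395 + 2413} = - \frac{229}{27808}$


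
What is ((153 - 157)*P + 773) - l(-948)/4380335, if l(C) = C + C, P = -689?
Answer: 15458204111/4380335 ≈ 3529.0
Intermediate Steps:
l(C) = 2*C
((153 - 157)*P + 773) - l(-948)/4380335 = ((153 - 157)*(-689) + 773) - 2*(-948)/4380335 = (-4*(-689) + 773) - (-1896)/4380335 = (2756 + 773) - 1*(-1896/4380335) = 3529 + 1896/4380335 = 15458204111/4380335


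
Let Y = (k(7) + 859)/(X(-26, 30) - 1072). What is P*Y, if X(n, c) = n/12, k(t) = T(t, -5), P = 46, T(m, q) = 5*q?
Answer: -230184/6445 ≈ -35.715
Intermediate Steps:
k(t) = -25 (k(t) = 5*(-5) = -25)
X(n, c) = n/12 (X(n, c) = n*(1/12) = n/12)
Y = -5004/6445 (Y = (-25 + 859)/((1/12)*(-26) - 1072) = 834/(-13/6 - 1072) = 834/(-6445/6) = 834*(-6/6445) = -5004/6445 ≈ -0.77642)
P*Y = 46*(-5004/6445) = -230184/6445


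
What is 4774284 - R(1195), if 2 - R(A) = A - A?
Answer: 4774282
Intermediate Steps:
R(A) = 2 (R(A) = 2 - (A - A) = 2 - 1*0 = 2 + 0 = 2)
4774284 - R(1195) = 4774284 - 1*2 = 4774284 - 2 = 4774282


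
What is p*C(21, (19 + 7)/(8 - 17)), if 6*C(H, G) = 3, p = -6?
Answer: -3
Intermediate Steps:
C(H, G) = ½ (C(H, G) = (⅙)*3 = ½)
p*C(21, (19 + 7)/(8 - 17)) = -6*½ = -3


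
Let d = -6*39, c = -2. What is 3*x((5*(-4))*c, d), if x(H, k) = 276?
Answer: 828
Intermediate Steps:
d = -234
3*x((5*(-4))*c, d) = 3*276 = 828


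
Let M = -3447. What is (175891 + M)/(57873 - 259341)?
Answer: -43111/50367 ≈ -0.85594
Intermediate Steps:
(175891 + M)/(57873 - 259341) = (175891 - 3447)/(57873 - 259341) = 172444/(-201468) = 172444*(-1/201468) = -43111/50367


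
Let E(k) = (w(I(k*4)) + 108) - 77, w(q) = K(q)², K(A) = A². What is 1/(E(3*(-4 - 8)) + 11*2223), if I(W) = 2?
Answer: 1/24500 ≈ 4.0816e-5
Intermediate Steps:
w(q) = q⁴ (w(q) = (q²)² = q⁴)
E(k) = 47 (E(k) = (2⁴ + 108) - 77 = (16 + 108) - 77 = 124 - 77 = 47)
1/(E(3*(-4 - 8)) + 11*2223) = 1/(47 + 11*2223) = 1/(47 + 24453) = 1/24500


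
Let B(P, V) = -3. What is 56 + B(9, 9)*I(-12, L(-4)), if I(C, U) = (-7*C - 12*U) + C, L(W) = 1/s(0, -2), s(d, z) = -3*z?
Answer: -154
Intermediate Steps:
L(W) = ⅙ (L(W) = 1/(-3*(-2)) = 1/6 = ⅙)
I(C, U) = -12*U - 6*C (I(C, U) = (-12*U - 7*C) + C = -12*U - 6*C)
56 + B(9, 9)*I(-12, L(-4)) = 56 - 3*(-12*⅙ - 6*(-12)) = 56 - 3*(-2 + 72) = 56 - 3*70 = 56 - 210 = -154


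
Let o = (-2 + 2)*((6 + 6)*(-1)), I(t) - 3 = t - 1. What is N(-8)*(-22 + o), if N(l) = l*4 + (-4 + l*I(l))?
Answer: -264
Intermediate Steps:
I(t) = 2 + t (I(t) = 3 + (t - 1) = 3 + (-1 + t) = 2 + t)
o = 0 (o = 0*(12*(-1)) = 0*(-12) = 0)
N(l) = -4 + 4*l + l*(2 + l) (N(l) = l*4 + (-4 + l*(2 + l)) = 4*l + (-4 + l*(2 + l)) = -4 + 4*l + l*(2 + l))
N(-8)*(-22 + o) = (-4 + (-8)**2 + 6*(-8))*(-22 + 0) = (-4 + 64 - 48)*(-22) = 12*(-22) = -264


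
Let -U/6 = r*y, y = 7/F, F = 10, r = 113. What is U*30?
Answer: -14238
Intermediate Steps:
y = 7/10 ≈ 0.70000
U = -2373/5 (U = -678*7/10 = -6*791/10 = -2373/5 ≈ -474.60)
U*30 = -2373/5*30 = -14238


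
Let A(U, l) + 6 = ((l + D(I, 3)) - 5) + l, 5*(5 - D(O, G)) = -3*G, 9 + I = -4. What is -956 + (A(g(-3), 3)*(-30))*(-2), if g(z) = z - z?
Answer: -848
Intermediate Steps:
I = -13 (I = -9 - 4 = -13)
D(O, G) = 5 + 3*G/5 (D(O, G) = 5 - (-3)*G/5 = 5 + 3*G/5)
g(z) = 0
A(U, l) = -21/5 + 2*l (A(U, l) = -6 + (((l + (5 + (3/5)*3)) - 5) + l) = -6 + (((l + (5 + 9/5)) - 5) + l) = -6 + (((l + 34/5) - 5) + l) = -6 + (((34/5 + l) - 5) + l) = -6 + ((9/5 + l) + l) = -6 + (9/5 + 2*l) = -21/5 + 2*l)
-956 + (A(g(-3), 3)*(-30))*(-2) = -956 + ((-21/5 + 2*3)*(-30))*(-2) = -956 + ((-21/5 + 6)*(-30))*(-2) = -956 + ((9/5)*(-30))*(-2) = -956 - 54*(-2) = -956 + 108 = -848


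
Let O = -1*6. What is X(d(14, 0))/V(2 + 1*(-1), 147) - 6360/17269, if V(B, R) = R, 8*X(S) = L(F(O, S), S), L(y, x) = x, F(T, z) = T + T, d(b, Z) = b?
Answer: -73853/207228 ≈ -0.35639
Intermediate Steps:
O = -6
F(T, z) = 2*T
X(S) = S/8
X(d(14, 0))/V(2 + 1*(-1), 147) - 6360/17269 = ((⅛)*14)/147 - 6360/17269 = (7/4)*(1/147) - 6360*1/17269 = 1/84 - 6360/17269 = -73853/207228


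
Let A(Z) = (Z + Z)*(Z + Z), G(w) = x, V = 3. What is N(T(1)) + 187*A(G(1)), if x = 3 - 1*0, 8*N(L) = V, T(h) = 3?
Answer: 53859/8 ≈ 6732.4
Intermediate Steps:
N(L) = 3/8 (N(L) = (⅛)*3 = 3/8)
x = 3 (x = 3 + 0 = 3)
G(w) = 3
A(Z) = 4*Z² (A(Z) = (2*Z)*(2*Z) = 4*Z²)
N(T(1)) + 187*A(G(1)) = 3/8 + 187*(4*3²) = 3/8 + 187*(4*9) = 3/8 + 187*36 = 3/8 + 6732 = 53859/8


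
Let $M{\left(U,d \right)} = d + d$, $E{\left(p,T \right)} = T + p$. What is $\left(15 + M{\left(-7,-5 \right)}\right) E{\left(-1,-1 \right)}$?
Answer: $-10$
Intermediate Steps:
$M{\left(U,d \right)} = 2 d$
$\left(15 + M{\left(-7,-5 \right)}\right) E{\left(-1,-1 \right)} = \left(15 + 2 \left(-5\right)\right) \left(-1 - 1\right) = \left(15 - 10\right) \left(-2\right) = 5 \left(-2\right) = -10$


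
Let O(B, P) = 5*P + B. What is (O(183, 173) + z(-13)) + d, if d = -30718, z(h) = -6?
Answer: -29676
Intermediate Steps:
O(B, P) = B + 5*P
(O(183, 173) + z(-13)) + d = ((183 + 5*173) - 6) - 30718 = ((183 + 865) - 6) - 30718 = (1048 - 6) - 30718 = 1042 - 30718 = -29676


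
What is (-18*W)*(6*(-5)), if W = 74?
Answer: 39960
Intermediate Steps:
(-18*W)*(6*(-5)) = (-18*74)*(6*(-5)) = -1332*(-30) = 39960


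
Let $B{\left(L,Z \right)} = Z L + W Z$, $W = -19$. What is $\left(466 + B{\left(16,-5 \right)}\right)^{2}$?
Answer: $231361$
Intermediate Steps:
$B{\left(L,Z \right)} = - 19 Z + L Z$ ($B{\left(L,Z \right)} = Z L - 19 Z = L Z - 19 Z = - 19 Z + L Z$)
$\left(466 + B{\left(16,-5 \right)}\right)^{2} = \left(466 - 5 \left(-19 + 16\right)\right)^{2} = \left(466 - -15\right)^{2} = \left(466 + 15\right)^{2} = 481^{2} = 231361$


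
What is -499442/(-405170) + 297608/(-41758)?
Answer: -24931533581/4229772215 ≈ -5.8943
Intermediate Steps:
-499442/(-405170) + 297608/(-41758) = -499442*(-1/405170) + 297608*(-1/41758) = 249721/202585 - 148804/20879 = -24931533581/4229772215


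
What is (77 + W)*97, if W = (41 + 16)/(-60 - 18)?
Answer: 192351/26 ≈ 7398.1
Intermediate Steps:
W = -19/26 (W = 57/(-78) = 57*(-1/78) = -19/26 ≈ -0.73077)
(77 + W)*97 = (77 - 19/26)*97 = (1983/26)*97 = 192351/26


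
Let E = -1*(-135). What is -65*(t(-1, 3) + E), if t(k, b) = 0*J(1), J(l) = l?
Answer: -8775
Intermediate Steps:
t(k, b) = 0 (t(k, b) = 0*1 = 0)
E = 135
-65*(t(-1, 3) + E) = -65*(0 + 135) = -65*135 = -8775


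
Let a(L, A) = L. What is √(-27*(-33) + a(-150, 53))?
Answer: √741 ≈ 27.221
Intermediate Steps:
√(-27*(-33) + a(-150, 53)) = √(-27*(-33) - 150) = √(891 - 150) = √741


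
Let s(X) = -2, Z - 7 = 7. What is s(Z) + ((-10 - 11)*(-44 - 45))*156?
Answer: 291562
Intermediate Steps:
Z = 14 (Z = 7 + 7 = 14)
s(Z) + ((-10 - 11)*(-44 - 45))*156 = -2 + ((-10 - 11)*(-44 - 45))*156 = -2 - 21*(-89)*156 = -2 + 1869*156 = -2 + 291564 = 291562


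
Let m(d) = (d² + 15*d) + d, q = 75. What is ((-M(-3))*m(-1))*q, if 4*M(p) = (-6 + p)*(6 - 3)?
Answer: -30375/4 ≈ -7593.8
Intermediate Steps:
m(d) = d² + 16*d
M(p) = -9/2 + 3*p/4 (M(p) = ((-6 + p)*(6 - 3))/4 = ((-6 + p)*3)/4 = (-18 + 3*p)/4 = -9/2 + 3*p/4)
((-M(-3))*m(-1))*q = ((-(-9/2 + (¾)*(-3)))*(-(16 - 1)))*75 = ((-(-9/2 - 9/4))*(-1*15))*75 = (-1*(-27/4)*(-15))*75 = ((27/4)*(-15))*75 = -405/4*75 = -30375/4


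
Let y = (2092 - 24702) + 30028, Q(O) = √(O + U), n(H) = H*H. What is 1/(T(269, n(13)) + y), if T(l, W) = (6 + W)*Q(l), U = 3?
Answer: 3709/23348362 - 175*√17/11674181 ≈ 9.7048e-5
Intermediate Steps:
n(H) = H²
Q(O) = √(3 + O) (Q(O) = √(O + 3) = √(3 + O))
y = 7418 (y = -22610 + 30028 = 7418)
T(l, W) = √(3 + l)*(6 + W) (T(l, W) = (6 + W)*√(3 + l) = √(3 + l)*(6 + W))
1/(T(269, n(13)) + y) = 1/(√(3 + 269)*(6 + 13²) + 7418) = 1/(√272*(6 + 169) + 7418) = 1/((4*√17)*175 + 7418) = 1/(700*√17 + 7418) = 1/(7418 + 700*√17)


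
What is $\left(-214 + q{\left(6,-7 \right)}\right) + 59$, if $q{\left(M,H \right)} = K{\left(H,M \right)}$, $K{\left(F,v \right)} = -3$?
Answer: $-158$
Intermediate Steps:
$q{\left(M,H \right)} = -3$
$\left(-214 + q{\left(6,-7 \right)}\right) + 59 = \left(-214 - 3\right) + 59 = -217 + 59 = -158$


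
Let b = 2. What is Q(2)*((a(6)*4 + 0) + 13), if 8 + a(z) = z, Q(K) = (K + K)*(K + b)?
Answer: 80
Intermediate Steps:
Q(K) = 2*K*(2 + K) (Q(K) = (K + K)*(K + 2) = (2*K)*(2 + K) = 2*K*(2 + K))
a(z) = -8 + z
Q(2)*((a(6)*4 + 0) + 13) = (2*2*(2 + 2))*(((-8 + 6)*4 + 0) + 13) = (2*2*4)*((-2*4 + 0) + 13) = 16*((-8 + 0) + 13) = 16*(-8 + 13) = 16*5 = 80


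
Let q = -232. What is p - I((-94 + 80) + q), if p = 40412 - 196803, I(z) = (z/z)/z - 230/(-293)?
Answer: -11272406785/72078 ≈ -1.5639e+5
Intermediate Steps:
I(z) = 230/293 + 1/z (I(z) = 1/z - 230*(-1/293) = 1/z + 230/293 = 230/293 + 1/z)
p = -156391
p - I((-94 + 80) + q) = -156391 - (230/293 + 1/((-94 + 80) - 232)) = -156391 - (230/293 + 1/(-14 - 232)) = -156391 - (230/293 + 1/(-246)) = -156391 - (230/293 - 1/246) = -156391 - 1*56287/72078 = -156391 - 56287/72078 = -11272406785/72078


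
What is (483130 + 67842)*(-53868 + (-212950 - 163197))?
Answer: -236926224580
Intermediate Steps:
(483130 + 67842)*(-53868 + (-212950 - 163197)) = 550972*(-53868 - 376147) = 550972*(-430015) = -236926224580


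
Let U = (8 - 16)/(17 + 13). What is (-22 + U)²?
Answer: 111556/225 ≈ 495.80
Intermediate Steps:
U = -4/15 (U = -8/30 = -8*1/30 = -4/15 ≈ -0.26667)
(-22 + U)² = (-22 - 4/15)² = (-334/15)² = 111556/225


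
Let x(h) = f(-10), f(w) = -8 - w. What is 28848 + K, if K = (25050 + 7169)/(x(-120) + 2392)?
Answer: 69094331/2394 ≈ 28861.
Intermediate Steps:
x(h) = 2 (x(h) = -8 - 1*(-10) = -8 + 10 = 2)
K = 32219/2394 (K = (25050 + 7169)/(2 + 2392) = 32219/2394 ≈ 13.458)
28848 + K = 28848 + 32219/2394 = 69094331/2394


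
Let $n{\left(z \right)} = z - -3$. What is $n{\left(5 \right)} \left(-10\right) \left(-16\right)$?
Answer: $1280$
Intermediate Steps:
$n{\left(z \right)} = 3 + z$ ($n{\left(z \right)} = z + 3 = 3 + z$)
$n{\left(5 \right)} \left(-10\right) \left(-16\right) = \left(3 + 5\right) \left(-10\right) \left(-16\right) = 8 \left(-10\right) \left(-16\right) = \left(-80\right) \left(-16\right) = 1280$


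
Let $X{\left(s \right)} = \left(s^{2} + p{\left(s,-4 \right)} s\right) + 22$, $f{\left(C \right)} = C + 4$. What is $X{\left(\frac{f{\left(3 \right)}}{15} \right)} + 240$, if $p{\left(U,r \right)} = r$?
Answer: $\frac{58579}{225} \approx 260.35$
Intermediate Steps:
$f{\left(C \right)} = 4 + C$
$X{\left(s \right)} = 22 + s^{2} - 4 s$ ($X{\left(s \right)} = \left(s^{2} - 4 s\right) + 22 = 22 + s^{2} - 4 s$)
$X{\left(\frac{f{\left(3 \right)}}{15} \right)} + 240 = \left(22 + \left(\frac{4 + 3}{15}\right)^{2} - 4 \frac{4 + 3}{15}\right) + 240 = \left(22 + \left(7 \cdot \frac{1}{15}\right)^{2} - 4 \cdot 7 \cdot \frac{1}{15}\right) + 240 = \left(22 + \left(\frac{7}{15}\right)^{2} - \frac{28}{15}\right) + 240 = \left(22 + \frac{49}{225} - \frac{28}{15}\right) + 240 = \frac{4579}{225} + 240 = \frac{58579}{225}$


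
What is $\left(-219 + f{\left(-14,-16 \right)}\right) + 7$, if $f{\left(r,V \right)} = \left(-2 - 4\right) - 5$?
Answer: $-223$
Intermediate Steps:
$f{\left(r,V \right)} = -11$ ($f{\left(r,V \right)} = -6 - 5 = -11$)
$\left(-219 + f{\left(-14,-16 \right)}\right) + 7 = \left(-219 - 11\right) + 7 = -230 + 7 = -223$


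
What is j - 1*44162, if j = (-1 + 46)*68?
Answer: -41102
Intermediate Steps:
j = 3060 (j = 45*68 = 3060)
j - 1*44162 = 3060 - 1*44162 = 3060 - 44162 = -41102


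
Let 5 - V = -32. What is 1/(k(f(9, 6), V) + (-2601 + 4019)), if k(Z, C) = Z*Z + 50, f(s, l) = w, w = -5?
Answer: 1/1493 ≈ 0.00066979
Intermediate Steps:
V = 37 (V = 5 - 1*(-32) = 5 + 32 = 37)
f(s, l) = -5
k(Z, C) = 50 + Z² (k(Z, C) = Z² + 50 = 50 + Z²)
1/(k(f(9, 6), V) + (-2601 + 4019)) = 1/((50 + (-5)²) + (-2601 + 4019)) = 1/((50 + 25) + 1418) = 1/(75 + 1418) = 1/1493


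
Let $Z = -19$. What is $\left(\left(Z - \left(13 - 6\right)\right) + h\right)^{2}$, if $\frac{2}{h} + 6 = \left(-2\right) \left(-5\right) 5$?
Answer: $\frac{326041}{484} \approx 673.64$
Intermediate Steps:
$h = \frac{1}{22}$ ($h = \frac{2}{-6 + \left(-2\right) \left(-5\right) 5} = \frac{2}{-6 + 10 \cdot 5} = \frac{2}{-6 + 50} = \frac{2}{44} = 2 \cdot \frac{1}{44} = \frac{1}{22} \approx 0.045455$)
$\left(\left(Z - \left(13 - 6\right)\right) + h\right)^{2} = \left(\left(-19 - \left(13 - 6\right)\right) + \frac{1}{22}\right)^{2} = \left(\left(-19 - 7\right) + \frac{1}{22}\right)^{2} = \left(-26 + \frac{1}{22}\right)^{2} = \left(- \frac{571}{22}\right)^{2} = \frac{326041}{484}$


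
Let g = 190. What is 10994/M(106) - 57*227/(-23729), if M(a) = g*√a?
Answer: 12939/23729 + 5497*√106/10070 ≈ 6.1655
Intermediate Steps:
M(a) = 190*√a
10994/M(106) - 57*227/(-23729) = 10994/((190*√106)) - 57*227/(-23729) = 10994*(√106/20140) - 12939*(-1/23729) = 5497*√106/10070 + 12939/23729 = 12939/23729 + 5497*√106/10070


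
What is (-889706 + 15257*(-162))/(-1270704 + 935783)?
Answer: 3361340/334921 ≈ 10.036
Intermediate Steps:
(-889706 + 15257*(-162))/(-1270704 + 935783) = (-889706 - 2471634)/(-334921) = -3361340*(-1/334921) = 3361340/334921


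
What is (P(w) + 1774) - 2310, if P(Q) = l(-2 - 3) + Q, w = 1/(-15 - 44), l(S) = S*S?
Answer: -30150/59 ≈ -511.02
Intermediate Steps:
l(S) = S**2
w = -1/59 (w = 1/(-59) = -1/59 ≈ -0.016949)
P(Q) = 25 + Q (P(Q) = (-2 - 3)**2 + Q = (-5)**2 + Q = 25 + Q)
(P(w) + 1774) - 2310 = ((25 - 1/59) + 1774) - 2310 = (1474/59 + 1774) - 2310 = 106140/59 - 2310 = -30150/59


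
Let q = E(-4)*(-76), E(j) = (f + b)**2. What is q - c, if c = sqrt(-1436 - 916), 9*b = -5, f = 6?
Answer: -182476/81 - 28*I*sqrt(3) ≈ -2252.8 - 48.497*I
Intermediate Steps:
b = -5/9 (b = (1/9)*(-5) = -5/9 ≈ -0.55556)
E(j) = 2401/81 (E(j) = (6 - 5/9)**2 = (49/9)**2 = 2401/81)
c = 28*I*sqrt(3) (c = sqrt(-2352) = 28*I*sqrt(3) ≈ 48.497*I)
q = -182476/81 (q = (2401/81)*(-76) = -182476/81 ≈ -2252.8)
q - c = -182476/81 - 28*I*sqrt(3)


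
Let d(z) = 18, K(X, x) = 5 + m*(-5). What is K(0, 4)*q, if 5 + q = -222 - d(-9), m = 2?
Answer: 1225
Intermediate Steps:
K(X, x) = -5 (K(X, x) = 5 + 2*(-5) = 5 - 10 = -5)
q = -245 (q = -5 + (-222 - 1*18) = -5 + (-222 - 18) = -5 - 240 = -245)
K(0, 4)*q = -5*(-245) = 1225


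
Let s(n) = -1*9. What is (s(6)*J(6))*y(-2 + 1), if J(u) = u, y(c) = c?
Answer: 54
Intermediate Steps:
s(n) = -9
(s(6)*J(6))*y(-2 + 1) = (-9*6)*(-2 + 1) = -54*(-1) = 54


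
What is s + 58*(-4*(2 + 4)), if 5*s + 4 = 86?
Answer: -6878/5 ≈ -1375.6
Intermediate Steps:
s = 82/5 (s = -4/5 + (1/5)*86 = -4/5 + 86/5 = 82/5 ≈ 16.400)
s + 58*(-4*(2 + 4)) = 82/5 + 58*(-4*(2 + 4)) = 82/5 + 58*(-4*6) = 82/5 + 58*(-24) = 82/5 - 1392 = -6878/5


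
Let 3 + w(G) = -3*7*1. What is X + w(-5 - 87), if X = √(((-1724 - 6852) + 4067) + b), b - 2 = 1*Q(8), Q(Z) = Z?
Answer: -24 + I*√4499 ≈ -24.0 + 67.075*I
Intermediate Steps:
w(G) = -24 (w(G) = -3 - 3*7*1 = -3 - 21*1 = -3 - 21 = -24)
b = 10 (b = 2 + 1*8 = 2 + 8 = 10)
X = I*√4499 (X = √(((-1724 - 6852) + 4067) + 10) = √((-8576 + 4067) + 10) = √(-4509 + 10) = √(-4499) = I*√4499 ≈ 67.075*I)
X + w(-5 - 87) = I*√4499 - 24 = -24 + I*√4499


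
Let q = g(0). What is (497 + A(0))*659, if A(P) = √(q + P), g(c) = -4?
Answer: 327523 + 1318*I ≈ 3.2752e+5 + 1318.0*I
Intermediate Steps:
q = -4
A(P) = √(-4 + P)
(497 + A(0))*659 = (497 + √(-4 + 0))*659 = (497 + √(-4))*659 = (497 + 2*I)*659 = 327523 + 1318*I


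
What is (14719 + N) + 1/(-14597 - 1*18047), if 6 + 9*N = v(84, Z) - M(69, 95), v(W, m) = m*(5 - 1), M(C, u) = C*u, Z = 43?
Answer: 4115820799/293796 ≈ 14009.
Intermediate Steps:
v(W, m) = 4*m (v(W, m) = m*4 = 4*m)
N = -6389/9 (N = -2/3 + (4*43 - 69*95)/9 = -2/3 + (172 - 1*6555)/9 = -2/3 + (172 - 6555)/9 = -2/3 + (1/9)*(-6383) = -2/3 - 6383/9 = -6389/9 ≈ -709.89)
(14719 + N) + 1/(-14597 - 1*18047) = (14719 - 6389/9) + 1/(-14597 - 1*18047) = 126082/9 + 1/(-14597 - 18047) = 126082/9 + 1/(-32644) = 126082/9 - 1/32644 = 4115820799/293796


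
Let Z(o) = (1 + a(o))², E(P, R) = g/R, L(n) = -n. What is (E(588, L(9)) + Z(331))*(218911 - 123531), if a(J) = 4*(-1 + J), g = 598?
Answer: 1497921057980/9 ≈ 1.6644e+11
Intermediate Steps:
a(J) = -4 + 4*J
E(P, R) = 598/R
Z(o) = (-3 + 4*o)² (Z(o) = (1 + (-4 + 4*o))² = (-3 + 4*o)²)
(E(588, L(9)) + Z(331))*(218911 - 123531) = (598/((-1*9)) + (-3 + 4*331)²)*(218911 - 123531) = (598/(-9) + (-3 + 1324)²)*95380 = (598*(-⅑) + 1321²)*95380 = (-598/9 + 1745041)*95380 = (15704771/9)*95380 = 1497921057980/9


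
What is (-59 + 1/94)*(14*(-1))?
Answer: 38815/47 ≈ 825.85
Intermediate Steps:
(-59 + 1/94)*(14*(-1)) = (-59 + 1/94)*(-14) = -5545/94*(-14) = 38815/47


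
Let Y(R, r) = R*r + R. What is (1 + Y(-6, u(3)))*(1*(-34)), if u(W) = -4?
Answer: -646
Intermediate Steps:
Y(R, r) = R + R*r
(1 + Y(-6, u(3)))*(1*(-34)) = (1 - 6*(1 - 4))*(1*(-34)) = (1 - 6*(-3))*(-34) = (1 + 18)*(-34) = 19*(-34) = -646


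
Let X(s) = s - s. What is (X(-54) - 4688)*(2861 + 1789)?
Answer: -21799200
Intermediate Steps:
X(s) = 0
(X(-54) - 4688)*(2861 + 1789) = (0 - 4688)*(2861 + 1789) = -4688*4650 = -21799200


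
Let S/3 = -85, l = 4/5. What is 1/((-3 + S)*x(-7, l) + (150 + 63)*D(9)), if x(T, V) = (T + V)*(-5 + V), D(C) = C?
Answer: -25/120033 ≈ -0.00020828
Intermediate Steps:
l = ⅘ (l = 4*(⅕) = ⅘ ≈ 0.80000)
S = -255 (S = 3*(-85) = -255)
x(T, V) = (-5 + V)*(T + V)
1/((-3 + S)*x(-7, l) + (150 + 63)*D(9)) = 1/((-3 - 255)*((⅘)² - 5*(-7) - 5*⅘ - 7*⅘) + (150 + 63)*9) = 1/(-258*(16/25 + 35 - 4 - 28/5) + 213*9) = 1/(-258*651/25 + 1917) = 1/(-167958/25 + 1917) = 1/(-120033/25) = -25/120033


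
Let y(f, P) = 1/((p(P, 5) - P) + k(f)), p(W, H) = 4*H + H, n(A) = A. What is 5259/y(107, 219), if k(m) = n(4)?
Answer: -999210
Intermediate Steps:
k(m) = 4
p(W, H) = 5*H
y(f, P) = 1/(29 - P) (y(f, P) = 1/((5*5 - P) + 4) = 1/((25 - P) + 4) = 1/(29 - P))
5259/y(107, 219) = 5259/((-1/(-29 + 219))) = 5259/((-1/190)) = 5259/((-1*1/190)) = 5259/(-1/190) = 5259*(-190) = -999210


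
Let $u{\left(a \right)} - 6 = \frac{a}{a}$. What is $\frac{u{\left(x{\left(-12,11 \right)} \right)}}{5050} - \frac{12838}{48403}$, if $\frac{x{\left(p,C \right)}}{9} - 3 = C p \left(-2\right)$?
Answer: $- \frac{64493079}{244435150} \approx -0.26385$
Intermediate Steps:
$x{\left(p,C \right)} = 27 - 18 C p$ ($x{\left(p,C \right)} = 27 + 9 C p \left(-2\right) = 27 + 9 \left(- 2 C p\right) = 27 - 18 C p$)
$u{\left(a \right)} = 7$ ($u{\left(a \right)} = 6 + \frac{a}{a} = 6 + 1 = 7$)
$\frac{u{\left(x{\left(-12,11 \right)} \right)}}{5050} - \frac{12838}{48403} = \frac{7}{5050} - \frac{12838}{48403} = - \frac{64493079}{244435150}$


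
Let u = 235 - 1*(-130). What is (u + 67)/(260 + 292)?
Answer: 18/23 ≈ 0.78261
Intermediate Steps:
u = 365 (u = 235 + 130 = 365)
(u + 67)/(260 + 292) = (365 + 67)/(260 + 292) = 432/552 = 432*(1/552) = 18/23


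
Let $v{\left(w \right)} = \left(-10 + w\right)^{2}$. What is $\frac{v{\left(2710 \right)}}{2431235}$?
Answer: $\frac{1458000}{486247} \approx 2.9985$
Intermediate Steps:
$\frac{v{\left(2710 \right)}}{2431235} = \frac{\left(-10 + 2710\right)^{2}}{2431235} = 2700^{2} \cdot \frac{1}{2431235} = 7290000 \cdot \frac{1}{2431235} = \frac{1458000}{486247}$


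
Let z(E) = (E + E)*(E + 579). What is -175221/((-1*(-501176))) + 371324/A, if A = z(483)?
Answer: 1585213723/128538112248 ≈ 0.012333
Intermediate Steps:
z(E) = 2*E*(579 + E) (z(E) = (2*E)*(579 + E) = 2*E*(579 + E))
A = 1025892 (A = 2*483*(579 + 483) = 2*483*1062 = 1025892)
-175221/((-1*(-501176))) + 371324/A = -175221/((-1*(-501176))) + 371324/1025892 = -175221/501176 + 371324*(1/1025892) = -175221*1/501176 + 92831/256473 = -175221/501176 + 92831/256473 = 1585213723/128538112248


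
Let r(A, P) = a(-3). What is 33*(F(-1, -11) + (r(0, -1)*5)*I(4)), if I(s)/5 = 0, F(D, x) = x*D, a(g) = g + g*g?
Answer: 363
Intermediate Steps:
a(g) = g + g**2
F(D, x) = D*x
I(s) = 0 (I(s) = 5*0 = 0)
r(A, P) = 6 (r(A, P) = -3*(1 - 3) = -3*(-2) = 6)
33*(F(-1, -11) + (r(0, -1)*5)*I(4)) = 33*(-1*(-11) + (6*5)*0) = 33*(11 + 30*0) = 33*(11 + 0) = 33*11 = 363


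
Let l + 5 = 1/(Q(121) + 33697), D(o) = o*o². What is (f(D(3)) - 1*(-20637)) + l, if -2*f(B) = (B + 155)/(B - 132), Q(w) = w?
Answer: 10466434289/507270 ≈ 20633.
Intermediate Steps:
D(o) = o³
l = -169089/33818 (l = -5 + 1/(121 + 33697) = -5 + 1/33818 = -169089/33818 ≈ -5.0000)
f(B) = -(155 + B)/(2*(-132 + B)) (f(B) = -(B + 155)/(2*(B - 132)) = -(155 + B)/(2*(-132 + B)))
(f(D(3)) - 1*(-20637)) + l = ((-155 - 1*3³)/(2*(-132 + 3³)) - 1*(-20637)) - 169089/33818 = ((-155 - 1*27)/(2*(-132 + 27)) + 20637) - 169089/33818 = ((½)*(-155 - 27)/(-105) + 20637) - 169089/33818 = ((½)*(-1/105)*(-182) + 20637) - 169089/33818 = (13/15 + 20637) - 169089/33818 = 309568/15 - 169089/33818 = 10466434289/507270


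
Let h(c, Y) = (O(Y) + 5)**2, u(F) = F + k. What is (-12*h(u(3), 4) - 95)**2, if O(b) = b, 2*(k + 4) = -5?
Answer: 1138489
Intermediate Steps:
k = -13/2 (k = -4 + (1/2)*(-5) = -4 - 5/2 = -13/2 ≈ -6.5000)
u(F) = -13/2 + F (u(F) = F - 13/2 = -13/2 + F)
h(c, Y) = (5 + Y)**2 (h(c, Y) = (Y + 5)**2 = (5 + Y)**2)
(-12*h(u(3), 4) - 95)**2 = (-12*(5 + 4)**2 - 95)**2 = (-12*9**2 - 95)**2 = (-12*81 - 95)**2 = (-972 - 95)**2 = (-1067)**2 = 1138489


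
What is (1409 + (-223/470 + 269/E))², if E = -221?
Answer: 21367749534431689/10788976900 ≈ 1.9805e+6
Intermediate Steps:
(1409 + (-223/470 + 269/E))² = (1409 + (-223/470 + 269/(-221)))² = (1409 + (-223*1/470 + 269*(-1/221)))² = (1409 + (-223/470 - 269/221))² = (1409 - 175713/103870)² = (146177117/103870)² = 21367749534431689/10788976900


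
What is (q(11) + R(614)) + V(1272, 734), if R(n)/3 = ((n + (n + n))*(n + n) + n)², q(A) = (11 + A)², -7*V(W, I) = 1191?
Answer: 107505583672297/7 ≈ 1.5358e+13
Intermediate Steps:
V(W, I) = -1191/7 (V(W, I) = -⅐*1191 = -1191/7)
R(n) = 3*(n + 6*n²)² (R(n) = 3*((n + (n + n))*(n + n) + n)² = 3*((n + 2*n)*(2*n) + n)² = 3*((3*n)*(2*n) + n)² = 3*(6*n² + n)² = 3*(n + 6*n²)²)
(q(11) + R(614)) + V(1272, 734) = ((11 + 11)² + 3*614²*(1 + 6*614)²) - 1191/7 = (22² + 3*376996*(1 + 3684)²) - 1191/7 = (484 + 3*376996*3685²) - 1191/7 = (484 + 3*376996*13579225) - 1191/7 = (484 + 15357940524300) - 1191/7 = 15357940524784 - 1191/7 = 107505583672297/7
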